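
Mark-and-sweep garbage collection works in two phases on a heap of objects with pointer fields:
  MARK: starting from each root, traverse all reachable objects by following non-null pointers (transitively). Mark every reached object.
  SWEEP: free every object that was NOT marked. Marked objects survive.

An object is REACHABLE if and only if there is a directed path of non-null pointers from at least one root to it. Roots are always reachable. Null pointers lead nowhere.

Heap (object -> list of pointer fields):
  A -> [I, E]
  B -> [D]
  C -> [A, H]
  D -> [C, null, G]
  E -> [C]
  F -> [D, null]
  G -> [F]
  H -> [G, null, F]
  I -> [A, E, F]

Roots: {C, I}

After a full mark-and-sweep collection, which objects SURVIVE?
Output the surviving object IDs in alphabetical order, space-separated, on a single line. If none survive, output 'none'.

Answer: A C D E F G H I

Derivation:
Roots: C I
Mark C: refs=A H, marked=C
Mark I: refs=A E F, marked=C I
Mark A: refs=I E, marked=A C I
Mark H: refs=G null F, marked=A C H I
Mark E: refs=C, marked=A C E H I
Mark F: refs=D null, marked=A C E F H I
Mark G: refs=F, marked=A C E F G H I
Mark D: refs=C null G, marked=A C D E F G H I
Unmarked (collected): B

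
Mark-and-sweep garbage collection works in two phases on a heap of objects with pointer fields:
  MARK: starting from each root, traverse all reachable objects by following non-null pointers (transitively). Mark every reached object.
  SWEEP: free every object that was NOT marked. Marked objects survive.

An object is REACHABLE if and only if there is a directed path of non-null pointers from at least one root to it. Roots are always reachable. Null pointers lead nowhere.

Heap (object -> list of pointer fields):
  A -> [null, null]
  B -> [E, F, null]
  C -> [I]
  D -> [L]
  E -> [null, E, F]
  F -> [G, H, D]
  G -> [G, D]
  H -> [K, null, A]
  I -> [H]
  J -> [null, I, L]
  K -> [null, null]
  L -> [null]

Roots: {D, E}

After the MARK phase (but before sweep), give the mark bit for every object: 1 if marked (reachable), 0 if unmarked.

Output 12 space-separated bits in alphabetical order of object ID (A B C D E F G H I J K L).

Answer: 1 0 0 1 1 1 1 1 0 0 1 1

Derivation:
Roots: D E
Mark D: refs=L, marked=D
Mark E: refs=null E F, marked=D E
Mark L: refs=null, marked=D E L
Mark F: refs=G H D, marked=D E F L
Mark G: refs=G D, marked=D E F G L
Mark H: refs=K null A, marked=D E F G H L
Mark K: refs=null null, marked=D E F G H K L
Mark A: refs=null null, marked=A D E F G H K L
Unmarked (collected): B C I J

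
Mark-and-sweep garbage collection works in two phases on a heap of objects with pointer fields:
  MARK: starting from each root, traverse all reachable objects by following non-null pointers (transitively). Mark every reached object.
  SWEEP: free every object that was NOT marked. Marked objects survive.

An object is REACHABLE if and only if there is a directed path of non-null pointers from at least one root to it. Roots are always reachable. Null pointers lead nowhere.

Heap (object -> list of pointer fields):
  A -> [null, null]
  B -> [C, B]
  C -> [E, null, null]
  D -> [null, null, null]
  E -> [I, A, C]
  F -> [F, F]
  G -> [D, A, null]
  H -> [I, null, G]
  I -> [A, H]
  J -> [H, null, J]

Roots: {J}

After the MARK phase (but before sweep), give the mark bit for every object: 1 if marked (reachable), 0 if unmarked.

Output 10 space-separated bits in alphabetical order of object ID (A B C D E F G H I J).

Roots: J
Mark J: refs=H null J, marked=J
Mark H: refs=I null G, marked=H J
Mark I: refs=A H, marked=H I J
Mark G: refs=D A null, marked=G H I J
Mark A: refs=null null, marked=A G H I J
Mark D: refs=null null null, marked=A D G H I J
Unmarked (collected): B C E F

Answer: 1 0 0 1 0 0 1 1 1 1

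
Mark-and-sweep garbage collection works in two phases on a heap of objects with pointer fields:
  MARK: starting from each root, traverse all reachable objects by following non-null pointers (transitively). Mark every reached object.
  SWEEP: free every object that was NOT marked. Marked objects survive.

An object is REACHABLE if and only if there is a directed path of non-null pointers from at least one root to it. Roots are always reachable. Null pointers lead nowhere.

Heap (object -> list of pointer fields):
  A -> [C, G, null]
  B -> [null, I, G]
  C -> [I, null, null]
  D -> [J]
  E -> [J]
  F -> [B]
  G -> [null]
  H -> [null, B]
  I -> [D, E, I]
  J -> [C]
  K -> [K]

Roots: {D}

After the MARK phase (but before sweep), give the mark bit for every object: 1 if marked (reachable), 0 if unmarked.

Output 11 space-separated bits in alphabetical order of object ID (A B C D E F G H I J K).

Answer: 0 0 1 1 1 0 0 0 1 1 0

Derivation:
Roots: D
Mark D: refs=J, marked=D
Mark J: refs=C, marked=D J
Mark C: refs=I null null, marked=C D J
Mark I: refs=D E I, marked=C D I J
Mark E: refs=J, marked=C D E I J
Unmarked (collected): A B F G H K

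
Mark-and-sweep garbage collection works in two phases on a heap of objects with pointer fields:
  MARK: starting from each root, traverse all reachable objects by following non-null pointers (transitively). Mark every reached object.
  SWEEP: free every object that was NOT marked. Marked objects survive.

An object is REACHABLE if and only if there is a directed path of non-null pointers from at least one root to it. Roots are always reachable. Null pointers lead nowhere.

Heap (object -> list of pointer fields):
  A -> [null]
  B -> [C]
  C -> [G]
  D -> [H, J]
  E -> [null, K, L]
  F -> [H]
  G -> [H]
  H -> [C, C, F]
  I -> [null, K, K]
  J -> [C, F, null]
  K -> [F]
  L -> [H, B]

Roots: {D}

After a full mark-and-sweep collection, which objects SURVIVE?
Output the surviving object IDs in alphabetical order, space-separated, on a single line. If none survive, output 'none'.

Answer: C D F G H J

Derivation:
Roots: D
Mark D: refs=H J, marked=D
Mark H: refs=C C F, marked=D H
Mark J: refs=C F null, marked=D H J
Mark C: refs=G, marked=C D H J
Mark F: refs=H, marked=C D F H J
Mark G: refs=H, marked=C D F G H J
Unmarked (collected): A B E I K L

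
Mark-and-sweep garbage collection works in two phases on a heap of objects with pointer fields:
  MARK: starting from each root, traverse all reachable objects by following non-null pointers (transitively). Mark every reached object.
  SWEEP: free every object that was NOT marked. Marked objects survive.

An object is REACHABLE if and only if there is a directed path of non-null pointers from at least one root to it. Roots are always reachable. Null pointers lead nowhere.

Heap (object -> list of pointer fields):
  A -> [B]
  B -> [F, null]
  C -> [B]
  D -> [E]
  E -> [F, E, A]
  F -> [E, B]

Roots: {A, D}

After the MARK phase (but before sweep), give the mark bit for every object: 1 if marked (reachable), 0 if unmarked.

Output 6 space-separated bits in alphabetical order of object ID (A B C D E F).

Answer: 1 1 0 1 1 1

Derivation:
Roots: A D
Mark A: refs=B, marked=A
Mark D: refs=E, marked=A D
Mark B: refs=F null, marked=A B D
Mark E: refs=F E A, marked=A B D E
Mark F: refs=E B, marked=A B D E F
Unmarked (collected): C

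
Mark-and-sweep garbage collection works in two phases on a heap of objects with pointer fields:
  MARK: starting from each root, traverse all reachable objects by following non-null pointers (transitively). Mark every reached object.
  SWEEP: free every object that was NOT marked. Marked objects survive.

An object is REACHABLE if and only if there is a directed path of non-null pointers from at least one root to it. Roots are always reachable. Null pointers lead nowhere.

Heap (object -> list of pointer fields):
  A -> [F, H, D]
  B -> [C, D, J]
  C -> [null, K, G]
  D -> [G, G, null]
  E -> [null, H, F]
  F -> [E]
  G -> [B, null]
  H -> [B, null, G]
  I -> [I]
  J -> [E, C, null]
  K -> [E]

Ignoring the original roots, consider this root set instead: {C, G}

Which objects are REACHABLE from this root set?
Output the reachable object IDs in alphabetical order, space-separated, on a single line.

Roots: C G
Mark C: refs=null K G, marked=C
Mark G: refs=B null, marked=C G
Mark K: refs=E, marked=C G K
Mark B: refs=C D J, marked=B C G K
Mark E: refs=null H F, marked=B C E G K
Mark D: refs=G G null, marked=B C D E G K
Mark J: refs=E C null, marked=B C D E G J K
Mark H: refs=B null G, marked=B C D E G H J K
Mark F: refs=E, marked=B C D E F G H J K
Unmarked (collected): A I

Answer: B C D E F G H J K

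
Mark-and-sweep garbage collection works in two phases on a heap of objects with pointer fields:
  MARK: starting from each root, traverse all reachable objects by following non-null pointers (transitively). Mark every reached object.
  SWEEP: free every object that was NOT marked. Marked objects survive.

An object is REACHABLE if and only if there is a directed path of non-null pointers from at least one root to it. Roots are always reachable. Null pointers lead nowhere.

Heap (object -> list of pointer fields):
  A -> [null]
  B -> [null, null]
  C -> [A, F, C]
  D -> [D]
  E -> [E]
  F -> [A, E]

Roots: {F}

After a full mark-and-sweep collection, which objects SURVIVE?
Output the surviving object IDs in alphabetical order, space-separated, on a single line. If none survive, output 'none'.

Roots: F
Mark F: refs=A E, marked=F
Mark A: refs=null, marked=A F
Mark E: refs=E, marked=A E F
Unmarked (collected): B C D

Answer: A E F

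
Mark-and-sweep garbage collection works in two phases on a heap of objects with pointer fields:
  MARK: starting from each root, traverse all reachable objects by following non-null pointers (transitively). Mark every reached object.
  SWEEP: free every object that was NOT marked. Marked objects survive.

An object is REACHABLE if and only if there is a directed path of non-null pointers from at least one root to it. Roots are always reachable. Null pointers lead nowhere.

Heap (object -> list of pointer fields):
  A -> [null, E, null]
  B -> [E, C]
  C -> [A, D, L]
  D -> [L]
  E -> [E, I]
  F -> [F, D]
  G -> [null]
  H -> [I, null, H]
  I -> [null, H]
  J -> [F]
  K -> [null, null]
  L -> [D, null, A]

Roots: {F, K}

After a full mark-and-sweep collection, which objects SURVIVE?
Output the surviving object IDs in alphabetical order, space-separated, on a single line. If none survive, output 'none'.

Roots: F K
Mark F: refs=F D, marked=F
Mark K: refs=null null, marked=F K
Mark D: refs=L, marked=D F K
Mark L: refs=D null A, marked=D F K L
Mark A: refs=null E null, marked=A D F K L
Mark E: refs=E I, marked=A D E F K L
Mark I: refs=null H, marked=A D E F I K L
Mark H: refs=I null H, marked=A D E F H I K L
Unmarked (collected): B C G J

Answer: A D E F H I K L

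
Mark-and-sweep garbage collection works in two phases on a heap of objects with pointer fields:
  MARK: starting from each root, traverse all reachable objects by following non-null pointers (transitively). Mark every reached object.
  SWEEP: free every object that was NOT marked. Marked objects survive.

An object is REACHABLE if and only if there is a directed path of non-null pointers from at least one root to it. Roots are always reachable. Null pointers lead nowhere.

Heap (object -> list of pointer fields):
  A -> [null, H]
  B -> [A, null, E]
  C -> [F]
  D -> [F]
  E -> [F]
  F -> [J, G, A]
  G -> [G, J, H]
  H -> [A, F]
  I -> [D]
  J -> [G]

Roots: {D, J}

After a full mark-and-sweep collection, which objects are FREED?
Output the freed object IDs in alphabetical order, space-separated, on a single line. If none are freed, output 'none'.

Answer: B C E I

Derivation:
Roots: D J
Mark D: refs=F, marked=D
Mark J: refs=G, marked=D J
Mark F: refs=J G A, marked=D F J
Mark G: refs=G J H, marked=D F G J
Mark A: refs=null H, marked=A D F G J
Mark H: refs=A F, marked=A D F G H J
Unmarked (collected): B C E I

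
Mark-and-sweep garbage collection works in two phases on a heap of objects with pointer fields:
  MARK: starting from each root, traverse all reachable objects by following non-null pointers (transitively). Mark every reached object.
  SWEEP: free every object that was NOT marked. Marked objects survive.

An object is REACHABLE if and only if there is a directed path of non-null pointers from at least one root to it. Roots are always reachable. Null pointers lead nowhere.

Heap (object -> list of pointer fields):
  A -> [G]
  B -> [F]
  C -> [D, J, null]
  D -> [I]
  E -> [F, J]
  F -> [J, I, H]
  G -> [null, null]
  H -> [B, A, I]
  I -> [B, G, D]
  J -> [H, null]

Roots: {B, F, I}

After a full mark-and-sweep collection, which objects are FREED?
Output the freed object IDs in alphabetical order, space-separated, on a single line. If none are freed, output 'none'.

Roots: B F I
Mark B: refs=F, marked=B
Mark F: refs=J I H, marked=B F
Mark I: refs=B G D, marked=B F I
Mark J: refs=H null, marked=B F I J
Mark H: refs=B A I, marked=B F H I J
Mark G: refs=null null, marked=B F G H I J
Mark D: refs=I, marked=B D F G H I J
Mark A: refs=G, marked=A B D F G H I J
Unmarked (collected): C E

Answer: C E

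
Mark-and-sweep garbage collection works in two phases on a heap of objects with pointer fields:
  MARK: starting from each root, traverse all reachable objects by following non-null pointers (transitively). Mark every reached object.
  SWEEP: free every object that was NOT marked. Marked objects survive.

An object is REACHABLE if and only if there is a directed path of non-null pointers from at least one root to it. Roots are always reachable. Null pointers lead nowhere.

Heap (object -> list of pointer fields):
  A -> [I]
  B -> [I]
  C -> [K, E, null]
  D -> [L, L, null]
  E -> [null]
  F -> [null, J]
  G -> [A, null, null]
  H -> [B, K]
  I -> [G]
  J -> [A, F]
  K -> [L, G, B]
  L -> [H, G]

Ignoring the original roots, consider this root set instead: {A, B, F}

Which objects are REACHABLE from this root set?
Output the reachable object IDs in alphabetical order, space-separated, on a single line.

Roots: A B F
Mark A: refs=I, marked=A
Mark B: refs=I, marked=A B
Mark F: refs=null J, marked=A B F
Mark I: refs=G, marked=A B F I
Mark J: refs=A F, marked=A B F I J
Mark G: refs=A null null, marked=A B F G I J
Unmarked (collected): C D E H K L

Answer: A B F G I J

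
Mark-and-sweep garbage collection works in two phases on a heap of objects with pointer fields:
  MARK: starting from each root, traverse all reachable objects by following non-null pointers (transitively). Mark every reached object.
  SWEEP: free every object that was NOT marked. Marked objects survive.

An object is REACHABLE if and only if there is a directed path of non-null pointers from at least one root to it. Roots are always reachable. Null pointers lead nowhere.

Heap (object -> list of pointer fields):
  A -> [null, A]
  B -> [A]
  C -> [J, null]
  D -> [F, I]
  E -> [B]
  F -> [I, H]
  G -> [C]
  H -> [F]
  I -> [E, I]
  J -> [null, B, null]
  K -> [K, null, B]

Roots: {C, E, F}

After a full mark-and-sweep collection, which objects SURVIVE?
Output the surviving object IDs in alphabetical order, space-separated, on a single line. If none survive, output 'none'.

Roots: C E F
Mark C: refs=J null, marked=C
Mark E: refs=B, marked=C E
Mark F: refs=I H, marked=C E F
Mark J: refs=null B null, marked=C E F J
Mark B: refs=A, marked=B C E F J
Mark I: refs=E I, marked=B C E F I J
Mark H: refs=F, marked=B C E F H I J
Mark A: refs=null A, marked=A B C E F H I J
Unmarked (collected): D G K

Answer: A B C E F H I J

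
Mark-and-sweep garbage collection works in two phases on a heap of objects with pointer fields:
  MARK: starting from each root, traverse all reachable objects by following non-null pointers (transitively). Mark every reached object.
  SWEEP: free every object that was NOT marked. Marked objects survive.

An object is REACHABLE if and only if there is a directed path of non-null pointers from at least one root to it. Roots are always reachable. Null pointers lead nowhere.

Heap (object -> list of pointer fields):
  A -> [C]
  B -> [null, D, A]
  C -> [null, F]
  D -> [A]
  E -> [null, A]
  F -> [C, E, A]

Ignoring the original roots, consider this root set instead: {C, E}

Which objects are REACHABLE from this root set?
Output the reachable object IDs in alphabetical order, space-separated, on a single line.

Roots: C E
Mark C: refs=null F, marked=C
Mark E: refs=null A, marked=C E
Mark F: refs=C E A, marked=C E F
Mark A: refs=C, marked=A C E F
Unmarked (collected): B D

Answer: A C E F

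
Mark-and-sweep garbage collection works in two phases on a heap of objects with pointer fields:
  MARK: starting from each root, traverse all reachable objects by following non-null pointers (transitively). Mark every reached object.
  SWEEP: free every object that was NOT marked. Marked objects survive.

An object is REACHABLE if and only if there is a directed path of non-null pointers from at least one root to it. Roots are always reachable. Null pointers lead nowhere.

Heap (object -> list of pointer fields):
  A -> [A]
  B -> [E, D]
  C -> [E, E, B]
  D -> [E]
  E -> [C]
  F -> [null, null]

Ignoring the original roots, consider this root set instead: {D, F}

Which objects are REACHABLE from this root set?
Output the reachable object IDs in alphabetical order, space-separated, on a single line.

Answer: B C D E F

Derivation:
Roots: D F
Mark D: refs=E, marked=D
Mark F: refs=null null, marked=D F
Mark E: refs=C, marked=D E F
Mark C: refs=E E B, marked=C D E F
Mark B: refs=E D, marked=B C D E F
Unmarked (collected): A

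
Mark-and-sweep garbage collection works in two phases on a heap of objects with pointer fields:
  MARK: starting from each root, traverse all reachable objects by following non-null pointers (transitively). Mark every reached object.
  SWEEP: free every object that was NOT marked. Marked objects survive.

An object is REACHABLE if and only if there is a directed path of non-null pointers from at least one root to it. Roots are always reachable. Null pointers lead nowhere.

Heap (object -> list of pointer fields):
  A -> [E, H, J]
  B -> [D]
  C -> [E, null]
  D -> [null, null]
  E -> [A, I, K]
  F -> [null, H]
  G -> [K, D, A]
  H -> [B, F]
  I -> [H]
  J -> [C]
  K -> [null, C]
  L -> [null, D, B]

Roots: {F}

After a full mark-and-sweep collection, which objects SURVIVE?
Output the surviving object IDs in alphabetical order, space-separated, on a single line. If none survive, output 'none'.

Answer: B D F H

Derivation:
Roots: F
Mark F: refs=null H, marked=F
Mark H: refs=B F, marked=F H
Mark B: refs=D, marked=B F H
Mark D: refs=null null, marked=B D F H
Unmarked (collected): A C E G I J K L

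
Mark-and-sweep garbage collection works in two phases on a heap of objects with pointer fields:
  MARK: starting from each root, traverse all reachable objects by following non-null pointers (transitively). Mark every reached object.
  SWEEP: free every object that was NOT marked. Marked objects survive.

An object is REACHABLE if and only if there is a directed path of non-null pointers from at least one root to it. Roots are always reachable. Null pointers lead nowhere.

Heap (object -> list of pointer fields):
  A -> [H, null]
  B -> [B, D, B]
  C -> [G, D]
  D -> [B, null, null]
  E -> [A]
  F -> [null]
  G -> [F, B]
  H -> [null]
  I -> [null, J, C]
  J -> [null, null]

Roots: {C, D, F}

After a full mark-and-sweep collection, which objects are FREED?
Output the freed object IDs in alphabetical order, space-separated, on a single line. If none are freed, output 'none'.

Roots: C D F
Mark C: refs=G D, marked=C
Mark D: refs=B null null, marked=C D
Mark F: refs=null, marked=C D F
Mark G: refs=F B, marked=C D F G
Mark B: refs=B D B, marked=B C D F G
Unmarked (collected): A E H I J

Answer: A E H I J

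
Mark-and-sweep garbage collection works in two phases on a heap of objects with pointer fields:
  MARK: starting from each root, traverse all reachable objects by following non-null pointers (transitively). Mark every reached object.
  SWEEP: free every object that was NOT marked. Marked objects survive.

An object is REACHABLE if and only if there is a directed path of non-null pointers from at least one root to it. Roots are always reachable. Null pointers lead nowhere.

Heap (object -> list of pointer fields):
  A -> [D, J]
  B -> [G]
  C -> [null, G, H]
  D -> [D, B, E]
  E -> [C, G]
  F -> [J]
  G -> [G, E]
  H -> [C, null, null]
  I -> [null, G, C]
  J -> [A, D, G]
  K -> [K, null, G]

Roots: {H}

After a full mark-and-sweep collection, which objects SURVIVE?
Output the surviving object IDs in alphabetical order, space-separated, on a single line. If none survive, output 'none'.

Answer: C E G H

Derivation:
Roots: H
Mark H: refs=C null null, marked=H
Mark C: refs=null G H, marked=C H
Mark G: refs=G E, marked=C G H
Mark E: refs=C G, marked=C E G H
Unmarked (collected): A B D F I J K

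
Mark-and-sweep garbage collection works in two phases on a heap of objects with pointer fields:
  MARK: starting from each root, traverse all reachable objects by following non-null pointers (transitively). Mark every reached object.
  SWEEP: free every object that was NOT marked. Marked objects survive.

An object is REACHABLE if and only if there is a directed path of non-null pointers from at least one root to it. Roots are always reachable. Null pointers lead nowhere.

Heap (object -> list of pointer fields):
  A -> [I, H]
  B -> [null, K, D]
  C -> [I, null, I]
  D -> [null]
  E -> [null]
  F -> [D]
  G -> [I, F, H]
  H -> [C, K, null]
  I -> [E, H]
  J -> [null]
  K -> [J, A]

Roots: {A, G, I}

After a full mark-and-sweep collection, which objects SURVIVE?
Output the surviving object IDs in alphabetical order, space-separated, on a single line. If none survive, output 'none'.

Answer: A C D E F G H I J K

Derivation:
Roots: A G I
Mark A: refs=I H, marked=A
Mark G: refs=I F H, marked=A G
Mark I: refs=E H, marked=A G I
Mark H: refs=C K null, marked=A G H I
Mark F: refs=D, marked=A F G H I
Mark E: refs=null, marked=A E F G H I
Mark C: refs=I null I, marked=A C E F G H I
Mark K: refs=J A, marked=A C E F G H I K
Mark D: refs=null, marked=A C D E F G H I K
Mark J: refs=null, marked=A C D E F G H I J K
Unmarked (collected): B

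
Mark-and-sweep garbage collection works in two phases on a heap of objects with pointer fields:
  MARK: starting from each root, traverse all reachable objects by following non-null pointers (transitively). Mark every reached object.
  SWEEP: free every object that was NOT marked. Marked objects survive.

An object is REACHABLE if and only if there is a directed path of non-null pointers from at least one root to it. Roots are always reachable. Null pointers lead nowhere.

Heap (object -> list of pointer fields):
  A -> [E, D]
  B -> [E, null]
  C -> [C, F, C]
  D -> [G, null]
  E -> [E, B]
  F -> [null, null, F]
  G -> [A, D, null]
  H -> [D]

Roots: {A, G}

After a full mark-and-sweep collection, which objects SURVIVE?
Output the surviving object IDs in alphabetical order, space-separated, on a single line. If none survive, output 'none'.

Roots: A G
Mark A: refs=E D, marked=A
Mark G: refs=A D null, marked=A G
Mark E: refs=E B, marked=A E G
Mark D: refs=G null, marked=A D E G
Mark B: refs=E null, marked=A B D E G
Unmarked (collected): C F H

Answer: A B D E G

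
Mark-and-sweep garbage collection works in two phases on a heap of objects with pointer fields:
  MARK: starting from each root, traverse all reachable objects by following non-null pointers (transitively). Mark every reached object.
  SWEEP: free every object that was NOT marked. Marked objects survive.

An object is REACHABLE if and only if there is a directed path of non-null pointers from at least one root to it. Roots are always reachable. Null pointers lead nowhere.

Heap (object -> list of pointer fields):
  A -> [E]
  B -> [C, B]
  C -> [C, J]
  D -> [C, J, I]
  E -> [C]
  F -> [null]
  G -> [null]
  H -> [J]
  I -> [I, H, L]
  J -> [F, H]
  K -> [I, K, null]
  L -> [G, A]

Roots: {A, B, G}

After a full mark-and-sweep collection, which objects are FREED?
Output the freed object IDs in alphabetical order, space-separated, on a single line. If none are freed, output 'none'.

Answer: D I K L

Derivation:
Roots: A B G
Mark A: refs=E, marked=A
Mark B: refs=C B, marked=A B
Mark G: refs=null, marked=A B G
Mark E: refs=C, marked=A B E G
Mark C: refs=C J, marked=A B C E G
Mark J: refs=F H, marked=A B C E G J
Mark F: refs=null, marked=A B C E F G J
Mark H: refs=J, marked=A B C E F G H J
Unmarked (collected): D I K L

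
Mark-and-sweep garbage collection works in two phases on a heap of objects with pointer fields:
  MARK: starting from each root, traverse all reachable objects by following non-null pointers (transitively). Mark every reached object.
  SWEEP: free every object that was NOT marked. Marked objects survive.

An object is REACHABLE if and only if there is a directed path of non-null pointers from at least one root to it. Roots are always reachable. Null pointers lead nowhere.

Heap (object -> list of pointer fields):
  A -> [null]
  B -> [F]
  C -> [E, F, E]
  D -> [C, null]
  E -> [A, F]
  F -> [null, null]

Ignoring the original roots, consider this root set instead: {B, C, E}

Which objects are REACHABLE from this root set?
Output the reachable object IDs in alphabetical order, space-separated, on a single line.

Answer: A B C E F

Derivation:
Roots: B C E
Mark B: refs=F, marked=B
Mark C: refs=E F E, marked=B C
Mark E: refs=A F, marked=B C E
Mark F: refs=null null, marked=B C E F
Mark A: refs=null, marked=A B C E F
Unmarked (collected): D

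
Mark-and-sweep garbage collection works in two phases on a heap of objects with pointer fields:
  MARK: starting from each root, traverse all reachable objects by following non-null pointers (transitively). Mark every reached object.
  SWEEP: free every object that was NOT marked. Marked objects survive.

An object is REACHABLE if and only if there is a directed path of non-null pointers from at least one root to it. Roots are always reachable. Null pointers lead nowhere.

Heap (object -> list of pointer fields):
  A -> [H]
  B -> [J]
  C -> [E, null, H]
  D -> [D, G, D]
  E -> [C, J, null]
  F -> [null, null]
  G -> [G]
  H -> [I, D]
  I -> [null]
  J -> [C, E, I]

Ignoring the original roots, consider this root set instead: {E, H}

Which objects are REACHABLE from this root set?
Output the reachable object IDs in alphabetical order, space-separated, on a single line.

Answer: C D E G H I J

Derivation:
Roots: E H
Mark E: refs=C J null, marked=E
Mark H: refs=I D, marked=E H
Mark C: refs=E null H, marked=C E H
Mark J: refs=C E I, marked=C E H J
Mark I: refs=null, marked=C E H I J
Mark D: refs=D G D, marked=C D E H I J
Mark G: refs=G, marked=C D E G H I J
Unmarked (collected): A B F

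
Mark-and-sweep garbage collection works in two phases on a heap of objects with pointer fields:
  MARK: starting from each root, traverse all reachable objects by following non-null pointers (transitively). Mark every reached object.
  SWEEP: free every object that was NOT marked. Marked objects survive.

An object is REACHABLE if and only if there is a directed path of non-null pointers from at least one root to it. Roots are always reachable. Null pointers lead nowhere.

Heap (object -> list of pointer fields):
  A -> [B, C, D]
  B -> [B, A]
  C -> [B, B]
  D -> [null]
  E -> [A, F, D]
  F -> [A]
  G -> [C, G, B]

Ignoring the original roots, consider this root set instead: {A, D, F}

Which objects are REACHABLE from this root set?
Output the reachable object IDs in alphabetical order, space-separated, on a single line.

Roots: A D F
Mark A: refs=B C D, marked=A
Mark D: refs=null, marked=A D
Mark F: refs=A, marked=A D F
Mark B: refs=B A, marked=A B D F
Mark C: refs=B B, marked=A B C D F
Unmarked (collected): E G

Answer: A B C D F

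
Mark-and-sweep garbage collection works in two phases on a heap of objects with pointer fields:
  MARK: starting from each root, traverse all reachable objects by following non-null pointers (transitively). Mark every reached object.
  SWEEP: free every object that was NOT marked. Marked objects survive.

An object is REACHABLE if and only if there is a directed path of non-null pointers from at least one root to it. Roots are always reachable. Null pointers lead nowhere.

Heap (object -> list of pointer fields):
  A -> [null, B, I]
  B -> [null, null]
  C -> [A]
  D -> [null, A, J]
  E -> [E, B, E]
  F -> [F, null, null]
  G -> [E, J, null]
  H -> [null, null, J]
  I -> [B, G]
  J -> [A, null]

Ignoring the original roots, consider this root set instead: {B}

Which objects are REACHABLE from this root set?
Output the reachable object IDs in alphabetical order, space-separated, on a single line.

Answer: B

Derivation:
Roots: B
Mark B: refs=null null, marked=B
Unmarked (collected): A C D E F G H I J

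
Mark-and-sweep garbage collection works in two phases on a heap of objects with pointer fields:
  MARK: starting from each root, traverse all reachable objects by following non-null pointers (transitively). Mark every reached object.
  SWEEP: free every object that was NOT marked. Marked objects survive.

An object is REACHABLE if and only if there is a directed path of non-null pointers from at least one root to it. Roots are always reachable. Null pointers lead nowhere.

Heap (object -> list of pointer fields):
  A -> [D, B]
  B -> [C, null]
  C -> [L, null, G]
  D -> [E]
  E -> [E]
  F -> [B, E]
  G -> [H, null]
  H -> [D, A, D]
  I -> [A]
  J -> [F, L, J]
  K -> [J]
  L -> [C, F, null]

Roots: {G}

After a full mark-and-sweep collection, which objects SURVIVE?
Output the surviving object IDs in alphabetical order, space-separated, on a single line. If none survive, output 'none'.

Answer: A B C D E F G H L

Derivation:
Roots: G
Mark G: refs=H null, marked=G
Mark H: refs=D A D, marked=G H
Mark D: refs=E, marked=D G H
Mark A: refs=D B, marked=A D G H
Mark E: refs=E, marked=A D E G H
Mark B: refs=C null, marked=A B D E G H
Mark C: refs=L null G, marked=A B C D E G H
Mark L: refs=C F null, marked=A B C D E G H L
Mark F: refs=B E, marked=A B C D E F G H L
Unmarked (collected): I J K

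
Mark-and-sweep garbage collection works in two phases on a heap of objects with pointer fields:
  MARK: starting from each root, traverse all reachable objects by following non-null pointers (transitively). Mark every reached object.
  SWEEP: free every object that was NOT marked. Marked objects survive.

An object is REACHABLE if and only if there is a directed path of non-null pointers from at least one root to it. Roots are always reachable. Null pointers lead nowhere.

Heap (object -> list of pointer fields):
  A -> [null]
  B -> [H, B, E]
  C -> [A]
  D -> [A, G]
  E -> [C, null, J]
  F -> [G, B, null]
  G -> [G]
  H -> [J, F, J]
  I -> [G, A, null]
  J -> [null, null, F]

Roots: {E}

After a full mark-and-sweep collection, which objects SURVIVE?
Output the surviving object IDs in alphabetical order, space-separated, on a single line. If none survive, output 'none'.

Roots: E
Mark E: refs=C null J, marked=E
Mark C: refs=A, marked=C E
Mark J: refs=null null F, marked=C E J
Mark A: refs=null, marked=A C E J
Mark F: refs=G B null, marked=A C E F J
Mark G: refs=G, marked=A C E F G J
Mark B: refs=H B E, marked=A B C E F G J
Mark H: refs=J F J, marked=A B C E F G H J
Unmarked (collected): D I

Answer: A B C E F G H J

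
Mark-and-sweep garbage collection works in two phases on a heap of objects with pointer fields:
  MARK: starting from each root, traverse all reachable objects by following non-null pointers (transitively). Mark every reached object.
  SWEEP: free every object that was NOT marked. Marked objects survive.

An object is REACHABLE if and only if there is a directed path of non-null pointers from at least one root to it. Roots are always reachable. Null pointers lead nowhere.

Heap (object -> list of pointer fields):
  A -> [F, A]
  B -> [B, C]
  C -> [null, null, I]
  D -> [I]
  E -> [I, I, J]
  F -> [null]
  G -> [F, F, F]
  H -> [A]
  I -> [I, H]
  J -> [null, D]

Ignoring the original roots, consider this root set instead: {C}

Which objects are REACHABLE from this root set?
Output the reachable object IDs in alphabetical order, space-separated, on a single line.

Roots: C
Mark C: refs=null null I, marked=C
Mark I: refs=I H, marked=C I
Mark H: refs=A, marked=C H I
Mark A: refs=F A, marked=A C H I
Mark F: refs=null, marked=A C F H I
Unmarked (collected): B D E G J

Answer: A C F H I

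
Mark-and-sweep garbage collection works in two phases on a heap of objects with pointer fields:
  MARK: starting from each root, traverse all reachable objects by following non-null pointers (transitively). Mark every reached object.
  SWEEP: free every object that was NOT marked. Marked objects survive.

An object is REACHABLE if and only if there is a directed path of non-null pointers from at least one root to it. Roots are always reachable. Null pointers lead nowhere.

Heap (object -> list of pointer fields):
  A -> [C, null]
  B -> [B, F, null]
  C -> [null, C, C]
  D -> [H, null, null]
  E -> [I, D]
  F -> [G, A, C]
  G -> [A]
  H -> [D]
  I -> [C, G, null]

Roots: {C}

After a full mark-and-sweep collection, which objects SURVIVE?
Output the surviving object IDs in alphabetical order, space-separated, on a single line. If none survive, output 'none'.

Answer: C

Derivation:
Roots: C
Mark C: refs=null C C, marked=C
Unmarked (collected): A B D E F G H I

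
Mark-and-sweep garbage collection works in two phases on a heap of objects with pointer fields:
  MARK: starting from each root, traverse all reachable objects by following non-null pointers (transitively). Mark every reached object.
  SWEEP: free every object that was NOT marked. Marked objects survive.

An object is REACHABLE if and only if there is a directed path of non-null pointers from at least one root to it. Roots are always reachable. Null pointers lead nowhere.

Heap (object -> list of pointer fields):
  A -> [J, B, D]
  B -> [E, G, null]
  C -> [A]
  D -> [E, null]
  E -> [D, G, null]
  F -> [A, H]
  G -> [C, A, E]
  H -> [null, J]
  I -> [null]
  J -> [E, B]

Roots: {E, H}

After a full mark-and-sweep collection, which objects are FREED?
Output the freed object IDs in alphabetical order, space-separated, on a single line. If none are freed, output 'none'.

Roots: E H
Mark E: refs=D G null, marked=E
Mark H: refs=null J, marked=E H
Mark D: refs=E null, marked=D E H
Mark G: refs=C A E, marked=D E G H
Mark J: refs=E B, marked=D E G H J
Mark C: refs=A, marked=C D E G H J
Mark A: refs=J B D, marked=A C D E G H J
Mark B: refs=E G null, marked=A B C D E G H J
Unmarked (collected): F I

Answer: F I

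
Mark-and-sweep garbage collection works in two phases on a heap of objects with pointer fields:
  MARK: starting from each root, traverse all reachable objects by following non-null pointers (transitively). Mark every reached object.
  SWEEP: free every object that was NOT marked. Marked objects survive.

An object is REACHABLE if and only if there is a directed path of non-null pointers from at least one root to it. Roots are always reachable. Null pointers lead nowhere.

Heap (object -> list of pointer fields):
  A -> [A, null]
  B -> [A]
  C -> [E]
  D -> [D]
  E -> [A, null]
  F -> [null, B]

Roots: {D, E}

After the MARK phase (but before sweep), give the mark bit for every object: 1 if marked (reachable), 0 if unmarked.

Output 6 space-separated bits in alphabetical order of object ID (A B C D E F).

Answer: 1 0 0 1 1 0

Derivation:
Roots: D E
Mark D: refs=D, marked=D
Mark E: refs=A null, marked=D E
Mark A: refs=A null, marked=A D E
Unmarked (collected): B C F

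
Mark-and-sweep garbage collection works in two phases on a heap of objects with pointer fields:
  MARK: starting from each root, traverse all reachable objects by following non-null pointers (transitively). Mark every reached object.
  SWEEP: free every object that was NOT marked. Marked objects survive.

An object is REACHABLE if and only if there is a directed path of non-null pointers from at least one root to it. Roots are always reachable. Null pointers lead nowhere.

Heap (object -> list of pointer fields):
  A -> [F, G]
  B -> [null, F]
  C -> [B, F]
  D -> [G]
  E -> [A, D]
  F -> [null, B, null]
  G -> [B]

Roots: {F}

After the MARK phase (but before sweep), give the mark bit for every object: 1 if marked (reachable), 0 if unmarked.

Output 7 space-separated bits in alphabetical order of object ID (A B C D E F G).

Answer: 0 1 0 0 0 1 0

Derivation:
Roots: F
Mark F: refs=null B null, marked=F
Mark B: refs=null F, marked=B F
Unmarked (collected): A C D E G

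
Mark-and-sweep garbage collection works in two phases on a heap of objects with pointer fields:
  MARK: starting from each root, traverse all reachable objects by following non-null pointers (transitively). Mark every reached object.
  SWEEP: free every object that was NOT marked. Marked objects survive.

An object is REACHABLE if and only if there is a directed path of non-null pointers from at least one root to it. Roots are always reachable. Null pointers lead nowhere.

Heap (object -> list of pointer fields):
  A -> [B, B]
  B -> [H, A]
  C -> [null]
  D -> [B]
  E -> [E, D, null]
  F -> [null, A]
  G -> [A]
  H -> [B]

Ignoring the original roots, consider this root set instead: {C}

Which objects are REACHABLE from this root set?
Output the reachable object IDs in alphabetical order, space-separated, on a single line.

Answer: C

Derivation:
Roots: C
Mark C: refs=null, marked=C
Unmarked (collected): A B D E F G H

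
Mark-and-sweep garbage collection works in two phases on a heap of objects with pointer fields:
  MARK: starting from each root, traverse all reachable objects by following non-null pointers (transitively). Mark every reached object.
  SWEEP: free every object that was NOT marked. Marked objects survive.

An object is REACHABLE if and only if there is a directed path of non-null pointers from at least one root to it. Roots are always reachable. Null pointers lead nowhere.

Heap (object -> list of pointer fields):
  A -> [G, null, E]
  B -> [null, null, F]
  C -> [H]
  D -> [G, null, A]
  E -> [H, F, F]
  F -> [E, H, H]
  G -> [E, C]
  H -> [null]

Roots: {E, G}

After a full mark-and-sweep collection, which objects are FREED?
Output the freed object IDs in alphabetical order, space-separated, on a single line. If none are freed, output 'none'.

Answer: A B D

Derivation:
Roots: E G
Mark E: refs=H F F, marked=E
Mark G: refs=E C, marked=E G
Mark H: refs=null, marked=E G H
Mark F: refs=E H H, marked=E F G H
Mark C: refs=H, marked=C E F G H
Unmarked (collected): A B D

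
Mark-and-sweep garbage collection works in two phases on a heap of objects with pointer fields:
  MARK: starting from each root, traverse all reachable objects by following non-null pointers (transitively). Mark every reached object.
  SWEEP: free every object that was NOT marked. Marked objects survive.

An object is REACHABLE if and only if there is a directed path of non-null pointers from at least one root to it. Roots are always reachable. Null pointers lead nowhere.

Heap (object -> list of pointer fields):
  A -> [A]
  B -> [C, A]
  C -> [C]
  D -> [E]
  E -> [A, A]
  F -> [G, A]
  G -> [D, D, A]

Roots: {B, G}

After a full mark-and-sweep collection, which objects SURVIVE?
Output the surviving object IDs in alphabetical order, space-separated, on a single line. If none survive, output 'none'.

Roots: B G
Mark B: refs=C A, marked=B
Mark G: refs=D D A, marked=B G
Mark C: refs=C, marked=B C G
Mark A: refs=A, marked=A B C G
Mark D: refs=E, marked=A B C D G
Mark E: refs=A A, marked=A B C D E G
Unmarked (collected): F

Answer: A B C D E G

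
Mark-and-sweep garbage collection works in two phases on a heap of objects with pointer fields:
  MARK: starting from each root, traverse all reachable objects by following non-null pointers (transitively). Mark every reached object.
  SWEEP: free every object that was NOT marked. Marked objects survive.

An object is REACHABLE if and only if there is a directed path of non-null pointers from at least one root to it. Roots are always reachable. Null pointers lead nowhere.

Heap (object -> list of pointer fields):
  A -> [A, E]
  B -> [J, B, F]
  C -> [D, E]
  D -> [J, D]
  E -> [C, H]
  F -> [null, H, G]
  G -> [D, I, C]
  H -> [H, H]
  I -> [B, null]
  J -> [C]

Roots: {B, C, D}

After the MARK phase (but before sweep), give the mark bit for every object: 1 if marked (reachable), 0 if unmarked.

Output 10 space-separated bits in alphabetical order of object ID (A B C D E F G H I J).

Roots: B C D
Mark B: refs=J B F, marked=B
Mark C: refs=D E, marked=B C
Mark D: refs=J D, marked=B C D
Mark J: refs=C, marked=B C D J
Mark F: refs=null H G, marked=B C D F J
Mark E: refs=C H, marked=B C D E F J
Mark H: refs=H H, marked=B C D E F H J
Mark G: refs=D I C, marked=B C D E F G H J
Mark I: refs=B null, marked=B C D E F G H I J
Unmarked (collected): A

Answer: 0 1 1 1 1 1 1 1 1 1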